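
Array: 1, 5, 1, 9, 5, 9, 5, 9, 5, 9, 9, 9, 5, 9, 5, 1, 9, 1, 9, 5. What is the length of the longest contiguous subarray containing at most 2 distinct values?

Extend right; when distinct count exceeds 2, shrink from the left:
add 1: window [1] (1 distinct), len 1
add 5: window [1, 5] (2 distinct), len 2
add 1: window [1, 5, 1] (2 distinct), len 3
add 9: window [1, 9] (2 distinct), len 2
add 5: window [9, 5] (2 distinct), len 2
add 9: window [9, 5, 9] (2 distinct), len 3
add 5: window [9, 5, 9, 5] (2 distinct), len 4
add 9: window [9, 5, 9, 5, 9] (2 distinct), len 5
add 5: window [9, 5, 9, 5, 9, 5] (2 distinct), len 6
add 9: window [9, 5, 9, 5, 9, 5, 9] (2 distinct), len 7
add 9: window [9, 5, 9, 5, 9, 5, 9, 9] (2 distinct), len 8
add 9: window [9, 5, 9, 5, 9, 5, 9, 9, 9] (2 distinct), len 9
add 5: window [9, 5, 9, 5, 9, 5, 9, 9, 9, 5] (2 distinct), len 10
add 9: window [9, 5, 9, 5, 9, 5, 9, 9, 9, 5, 9] (2 distinct), len 11
add 5: window [9, 5, 9, 5, 9, 5, 9, 9, 9, 5, 9, 5] (2 distinct), len 12
add 1: window [5, 1] (2 distinct), len 2
add 9: window [1, 9] (2 distinct), len 2
add 1: window [1, 9, 1] (2 distinct), len 3
add 9: window [1, 9, 1, 9] (2 distinct), len 4
add 5: window [9, 5] (2 distinct), len 2
Longest length with ≤2 distinct: 12.

12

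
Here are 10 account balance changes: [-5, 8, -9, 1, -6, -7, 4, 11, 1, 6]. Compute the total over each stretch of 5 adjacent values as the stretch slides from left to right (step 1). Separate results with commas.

-11, -13, -17, 3, 3, 15

[-5, 8, -9, 1, -6] → sum -11
[8, -9, 1, -6, -7] → sum -13
[-9, 1, -6, -7, 4] → sum -17
[1, -6, -7, 4, 11] → sum 3
[-6, -7, 4, 11, 1] → sum 3
[-7, 4, 11, 1, 6] → sum 15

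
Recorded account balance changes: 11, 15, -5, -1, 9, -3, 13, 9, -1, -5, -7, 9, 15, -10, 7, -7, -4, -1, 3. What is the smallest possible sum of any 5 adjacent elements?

-15

(11, 15, -5, -1, 9) → sum 29
(15, -5, -1, 9, -3) → sum 15
(-5, -1, 9, -3, 13) → sum 13
(-1, 9, -3, 13, 9) → sum 27
(9, -3, 13, 9, -1) → sum 27
(-3, 13, 9, -1, -5) → sum 13
(13, 9, -1, -5, -7) → sum 9
(9, -1, -5, -7, 9) → sum 5
(-1, -5, -7, 9, 15) → sum 11
(-5, -7, 9, 15, -10) → sum 2
(-7, 9, 15, -10, 7) → sum 14
(9, 15, -10, 7, -7) → sum 14
(15, -10, 7, -7, -4) → sum 1
(-10, 7, -7, -4, -1) → sum -15
(7, -7, -4, -1, 3) → sum -2
Smallest of these is -15.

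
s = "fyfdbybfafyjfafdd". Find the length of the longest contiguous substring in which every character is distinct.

4

[f] len 1
[f, y] len 2
[y, f] len 2
[y, f, d] len 3
[y, f, d, b] len 4
[f, d, b, y] len 4
[y, b] len 2
[y, b, f] len 3
[y, b, f, a] len 4
[a, f] len 2
[a, f, y] len 3
[a, f, y, j] len 4
[y, j, f] len 3
[y, j, f, a] len 4
[a, f] len 2
[a, f, d] len 3
[d] len 1
Longest all-distinct length: 4.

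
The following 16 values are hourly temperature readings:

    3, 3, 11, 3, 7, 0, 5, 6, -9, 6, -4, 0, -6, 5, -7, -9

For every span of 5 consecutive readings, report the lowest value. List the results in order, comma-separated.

3, 0, 0, 0, -9, -9, -9, -9, -9, -6, -7, -9

3 3 11 3 7 → min 3
3 11 3 7 0 → min 0
11 3 7 0 5 → min 0
3 7 0 5 6 → min 0
7 0 5 6 -9 → min -9
0 5 6 -9 6 → min -9
5 6 -9 6 -4 → min -9
6 -9 6 -4 0 → min -9
-9 6 -4 0 -6 → min -9
6 -4 0 -6 5 → min -6
-4 0 -6 5 -7 → min -7
0 -6 5 -7 -9 → min -9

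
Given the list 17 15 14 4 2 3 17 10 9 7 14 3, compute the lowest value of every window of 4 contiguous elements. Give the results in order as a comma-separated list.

(17, 15, 14, 4) → min 4
(15, 14, 4, 2) → min 2
(14, 4, 2, 3) → min 2
(4, 2, 3, 17) → min 2
(2, 3, 17, 10) → min 2
(3, 17, 10, 9) → min 3
(17, 10, 9, 7) → min 7
(10, 9, 7, 14) → min 7
(9, 7, 14, 3) → min 3

4, 2, 2, 2, 2, 3, 7, 7, 3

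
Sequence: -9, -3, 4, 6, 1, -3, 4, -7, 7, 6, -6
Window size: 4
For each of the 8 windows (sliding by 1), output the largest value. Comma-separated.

6, 6, 6, 6, 4, 7, 7, 7

[-9, -3, 4, 6] → max 6
[-3, 4, 6, 1] → max 6
[4, 6, 1, -3] → max 6
[6, 1, -3, 4] → max 6
[1, -3, 4, -7] → max 4
[-3, 4, -7, 7] → max 7
[4, -7, 7, 6] → max 7
[-7, 7, 6, -6] → max 7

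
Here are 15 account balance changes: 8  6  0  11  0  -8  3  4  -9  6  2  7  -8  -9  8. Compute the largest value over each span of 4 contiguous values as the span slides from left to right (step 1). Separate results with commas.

[8, 6, 0, 11] → max 11
[6, 0, 11, 0] → max 11
[0, 11, 0, -8] → max 11
[11, 0, -8, 3] → max 11
[0, -8, 3, 4] → max 4
[-8, 3, 4, -9] → max 4
[3, 4, -9, 6] → max 6
[4, -9, 6, 2] → max 6
[-9, 6, 2, 7] → max 7
[6, 2, 7, -8] → max 7
[2, 7, -8, -9] → max 7
[7, -8, -9, 8] → max 8

11, 11, 11, 11, 4, 4, 6, 6, 7, 7, 7, 8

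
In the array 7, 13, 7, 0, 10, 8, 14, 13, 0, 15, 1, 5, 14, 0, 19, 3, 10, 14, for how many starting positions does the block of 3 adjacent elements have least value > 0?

7 13 7 → min 7  > 0 ✓
13 7 0 → min 0
7 0 10 → min 0
0 10 8 → min 0
10 8 14 → min 8  > 0 ✓
8 14 13 → min 8  > 0 ✓
14 13 0 → min 0
13 0 15 → min 0
0 15 1 → min 0
15 1 5 → min 1  > 0 ✓
1 5 14 → min 1  > 0 ✓
5 14 0 → min 0
14 0 19 → min 0
0 19 3 → min 0
19 3 10 → min 3  > 0 ✓
3 10 14 → min 3  > 0 ✓
7 windows satisfy the condition.

7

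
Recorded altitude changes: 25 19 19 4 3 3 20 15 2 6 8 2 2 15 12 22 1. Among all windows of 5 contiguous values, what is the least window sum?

20

[25, 19, 19, 4, 3] → sum 70
[19, 19, 4, 3, 3] → sum 48
[19, 4, 3, 3, 20] → sum 49
[4, 3, 3, 20, 15] → sum 45
[3, 3, 20, 15, 2] → sum 43
[3, 20, 15, 2, 6] → sum 46
[20, 15, 2, 6, 8] → sum 51
[15, 2, 6, 8, 2] → sum 33
[2, 6, 8, 2, 2] → sum 20
[6, 8, 2, 2, 15] → sum 33
[8, 2, 2, 15, 12] → sum 39
[2, 2, 15, 12, 22] → sum 53
[2, 15, 12, 22, 1] → sum 52
Least of these is 20.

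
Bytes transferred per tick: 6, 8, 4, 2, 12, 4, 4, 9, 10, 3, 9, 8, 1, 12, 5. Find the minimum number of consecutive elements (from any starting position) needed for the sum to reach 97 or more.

Extend right; whenever the sum reaches 97, record the length and shrink from the left:
add 6: running sum 6 < 97
add 8: running sum 14 < 97
add 4: running sum 18 < 97
add 2: running sum 20 < 97
add 12: running sum 32 < 97
add 4: running sum 36 < 97
add 4: running sum 40 < 97
add 9: running sum 49 < 97
add 10: running sum 59 < 97
add 3: running sum 62 < 97
add 9: running sum 71 < 97
add 8: running sum 79 < 97
add 1: running sum 80 < 97
add 12: running sum 92 < 97
end 14: [6, 8, 4, 2, 12, 4, 4, 9, 10, 3, 9, 8, 1, 12, 5] sum 97, len 15
Shortest qualifying length: 15.

15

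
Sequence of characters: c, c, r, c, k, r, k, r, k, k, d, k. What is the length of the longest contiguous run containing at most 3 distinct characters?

add c: window [c] (1 distinct), len 1
add c: window [c, c] (1 distinct), len 2
add r: window [c, c, r] (2 distinct), len 3
add c: window [c, c, r, c] (2 distinct), len 4
add k: window [c, c, r, c, k] (3 distinct), len 5
add r: window [c, c, r, c, k, r] (3 distinct), len 6
add k: window [c, c, r, c, k, r, k] (3 distinct), len 7
add r: window [c, c, r, c, k, r, k, r] (3 distinct), len 8
add k: window [c, c, r, c, k, r, k, r, k] (3 distinct), len 9
add k: window [c, c, r, c, k, r, k, r, k, k] (3 distinct), len 10
add d: window [k, r, k, r, k, k, d] (3 distinct), len 7
add k: window [k, r, k, r, k, k, d, k] (3 distinct), len 8
Longest length with ≤3 distinct: 10.

10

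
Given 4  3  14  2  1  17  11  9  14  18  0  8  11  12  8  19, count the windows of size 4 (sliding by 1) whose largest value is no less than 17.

9

4 3 14 2 → max 14
3 14 2 1 → max 14
14 2 1 17 → max 17  ≥ 17 ✓
2 1 17 11 → max 17  ≥ 17 ✓
1 17 11 9 → max 17  ≥ 17 ✓
17 11 9 14 → max 17  ≥ 17 ✓
11 9 14 18 → max 18  ≥ 17 ✓
9 14 18 0 → max 18  ≥ 17 ✓
14 18 0 8 → max 18  ≥ 17 ✓
18 0 8 11 → max 18  ≥ 17 ✓
0 8 11 12 → max 12
8 11 12 8 → max 12
11 12 8 19 → max 19  ≥ 17 ✓
9 windows satisfy the condition.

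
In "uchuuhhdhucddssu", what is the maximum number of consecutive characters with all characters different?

4

add u: [u] len 1
add c: [u, c] len 2
add h: [u, c, h] len 3
add u (repeat u, move left end past it): [c, h, u] len 3
add u (repeat u, move left end past it): [u] len 1
add h: [u, h] len 2
add h (repeat h, move left end past it): [h] len 1
add d: [h, d] len 2
add h (repeat h, move left end past it): [d, h] len 2
add u: [d, h, u] len 3
add c: [d, h, u, c] len 4
add d (repeat d, move left end past it): [h, u, c, d] len 4
add d (repeat d, move left end past it): [d] len 1
add s: [d, s] len 2
add s (repeat s, move left end past it): [s] len 1
add u: [s, u] len 2
Longest all-distinct length: 4.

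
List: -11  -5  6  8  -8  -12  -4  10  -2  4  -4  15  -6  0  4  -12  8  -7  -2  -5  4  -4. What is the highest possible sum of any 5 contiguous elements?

Window sums for each of the 18 positions:
-11 -5 6 8 -8 → sum -10
-5 6 8 -8 -12 → sum -11
6 8 -8 -12 -4 → sum -10
8 -8 -12 -4 10 → sum -6
-8 -12 -4 10 -2 → sum -16
-12 -4 10 -2 4 → sum -4
-4 10 -2 4 -4 → sum 4
10 -2 4 -4 15 → sum 23
-2 4 -4 15 -6 → sum 7
4 -4 15 -6 0 → sum 9
-4 15 -6 0 4 → sum 9
15 -6 0 4 -12 → sum 1
-6 0 4 -12 8 → sum -6
0 4 -12 8 -7 → sum -7
4 -12 8 -7 -2 → sum -9
-12 8 -7 -2 -5 → sum -18
8 -7 -2 -5 4 → sum -2
-7 -2 -5 4 -4 → sum -14
Highest of these is 23.

23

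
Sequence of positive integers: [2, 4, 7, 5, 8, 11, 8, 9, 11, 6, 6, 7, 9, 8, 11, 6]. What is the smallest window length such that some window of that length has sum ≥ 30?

4

add 2: running sum 2 < 30
add 4: running sum 6 < 30
add 7: running sum 13 < 30
add 5: running sum 18 < 30
add 8: running sum 26 < 30
add 11: shortest ending here [7, 5, 8, 11] sum 31, len 4
add 8: shortest ending here [5, 8, 11, 8] sum 32, len 4
add 9: shortest ending here [8, 11, 8, 9] sum 36, len 4
add 11: shortest ending here [11, 8, 9, 11] sum 39, len 4
add 6: shortest ending here [8, 9, 11, 6] sum 34, len 4
add 6: shortest ending here [9, 11, 6, 6] sum 32, len 4
add 7: shortest ending here [11, 6, 6, 7] sum 30, len 4
add 9: shortest ending here [11, 6, 6, 7, 9] sum 39, len 5
add 8: shortest ending here [6, 7, 9, 8] sum 30, len 4
add 11: shortest ending here [7, 9, 8, 11] sum 35, len 4
add 6: shortest ending here [9, 8, 11, 6] sum 34, len 4
Shortest qualifying length: 4.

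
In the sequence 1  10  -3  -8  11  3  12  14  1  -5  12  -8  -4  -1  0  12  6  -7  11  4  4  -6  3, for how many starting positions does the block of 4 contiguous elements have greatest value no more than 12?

(1, 10, -3, -8) → max 10  ≤ 12 ✓
(10, -3, -8, 11) → max 11  ≤ 12 ✓
(-3, -8, 11, 3) → max 11  ≤ 12 ✓
(-8, 11, 3, 12) → max 12  ≤ 12 ✓
(11, 3, 12, 14) → max 14
(3, 12, 14, 1) → max 14
(12, 14, 1, -5) → max 14
(14, 1, -5, 12) → max 14
(1, -5, 12, -8) → max 12  ≤ 12 ✓
(-5, 12, -8, -4) → max 12  ≤ 12 ✓
(12, -8, -4, -1) → max 12  ≤ 12 ✓
(-8, -4, -1, 0) → max 0  ≤ 12 ✓
(-4, -1, 0, 12) → max 12  ≤ 12 ✓
(-1, 0, 12, 6) → max 12  ≤ 12 ✓
(0, 12, 6, -7) → max 12  ≤ 12 ✓
(12, 6, -7, 11) → max 12  ≤ 12 ✓
(6, -7, 11, 4) → max 11  ≤ 12 ✓
(-7, 11, 4, 4) → max 11  ≤ 12 ✓
(11, 4, 4, -6) → max 11  ≤ 12 ✓
(4, 4, -6, 3) → max 4  ≤ 12 ✓
16 windows satisfy the condition.

16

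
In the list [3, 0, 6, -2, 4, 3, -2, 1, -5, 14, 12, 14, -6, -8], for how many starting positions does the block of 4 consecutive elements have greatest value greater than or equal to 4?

10

3 0 6 -2 → max 6  ≥ 4 ✓
0 6 -2 4 → max 6  ≥ 4 ✓
6 -2 4 3 → max 6  ≥ 4 ✓
-2 4 3 -2 → max 4  ≥ 4 ✓
4 3 -2 1 → max 4  ≥ 4 ✓
3 -2 1 -5 → max 3
-2 1 -5 14 → max 14  ≥ 4 ✓
1 -5 14 12 → max 14  ≥ 4 ✓
-5 14 12 14 → max 14  ≥ 4 ✓
14 12 14 -6 → max 14  ≥ 4 ✓
12 14 -6 -8 → max 14  ≥ 4 ✓
10 windows satisfy the condition.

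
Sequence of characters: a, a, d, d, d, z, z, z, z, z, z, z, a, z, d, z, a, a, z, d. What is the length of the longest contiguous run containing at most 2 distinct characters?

10

add a: window [a] (1 distinct), len 1
add a: window [a, a] (1 distinct), len 2
add d: window [a, a, d] (2 distinct), len 3
add d: window [a, a, d, d] (2 distinct), len 4
add d: window [a, a, d, d, d] (2 distinct), len 5
add z: window [d, d, d, z] (2 distinct), len 4
add z: window [d, d, d, z, z] (2 distinct), len 5
add z: window [d, d, d, z, z, z] (2 distinct), len 6
add z: window [d, d, d, z, z, z, z] (2 distinct), len 7
add z: window [d, d, d, z, z, z, z, z] (2 distinct), len 8
add z: window [d, d, d, z, z, z, z, z, z] (2 distinct), len 9
add z: window [d, d, d, z, z, z, z, z, z, z] (2 distinct), len 10
add a: window [z, z, z, z, z, z, z, a] (2 distinct), len 8
add z: window [z, z, z, z, z, z, z, a, z] (2 distinct), len 9
add d: window [z, d] (2 distinct), len 2
add z: window [z, d, z] (2 distinct), len 3
add a: window [z, a] (2 distinct), len 2
add a: window [z, a, a] (2 distinct), len 3
add z: window [z, a, a, z] (2 distinct), len 4
add d: window [z, d] (2 distinct), len 2
Longest length with ≤2 distinct: 10.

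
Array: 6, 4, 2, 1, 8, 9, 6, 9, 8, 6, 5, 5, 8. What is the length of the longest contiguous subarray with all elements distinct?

6

[6] len 1
[6, 4] len 2
[6, 4, 2] len 3
[6, 4, 2, 1] len 4
[6, 4, 2, 1, 8] len 5
[6, 4, 2, 1, 8, 9] len 6
[4, 2, 1, 8, 9, 6] len 6
[6, 9] len 2
[6, 9, 8] len 3
[9, 8, 6] len 3
[9, 8, 6, 5] len 4
[5] len 1
[5, 8] len 2
Longest all-distinct length: 6.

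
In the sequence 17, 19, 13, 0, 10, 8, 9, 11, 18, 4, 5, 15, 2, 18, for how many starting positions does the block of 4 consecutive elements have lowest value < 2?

4

17 19 13 0 → min 0  < 2 ✓
19 13 0 10 → min 0  < 2 ✓
13 0 10 8 → min 0  < 2 ✓
0 10 8 9 → min 0  < 2 ✓
10 8 9 11 → min 8
8 9 11 18 → min 8
9 11 18 4 → min 4
11 18 4 5 → min 4
18 4 5 15 → min 4
4 5 15 2 → min 2
5 15 2 18 → min 2
4 windows satisfy the condition.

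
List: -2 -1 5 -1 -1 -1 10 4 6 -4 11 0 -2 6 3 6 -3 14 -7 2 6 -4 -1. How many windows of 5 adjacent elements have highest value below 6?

2

-2 -1 5 -1 -1 → max 5  < 6 ✓
-1 5 -1 -1 -1 → max 5  < 6 ✓
5 -1 -1 -1 10 → max 10
-1 -1 -1 10 4 → max 10
-1 -1 10 4 6 → max 10
-1 10 4 6 -4 → max 10
10 4 6 -4 11 → max 11
4 6 -4 11 0 → max 11
6 -4 11 0 -2 → max 11
-4 11 0 -2 6 → max 11
11 0 -2 6 3 → max 11
0 -2 6 3 6 → max 6
-2 6 3 6 -3 → max 6
6 3 6 -3 14 → max 14
3 6 -3 14 -7 → max 14
6 -3 14 -7 2 → max 14
-3 14 -7 2 6 → max 14
14 -7 2 6 -4 → max 14
-7 2 6 -4 -1 → max 6
2 windows satisfy the condition.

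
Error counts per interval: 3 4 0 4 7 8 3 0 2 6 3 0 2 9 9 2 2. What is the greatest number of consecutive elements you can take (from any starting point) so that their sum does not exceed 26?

8

Extend to the right; shrink from the left whenever the sum exceeds 26:
add 3: [3] sum 3, len 1
add 4: [3, 4] sum 7, len 2
add 0: [3, 4, 0] sum 7, len 3
add 4: [3, 4, 0, 4] sum 11, len 4
add 7: [3, 4, 0, 4, 7] sum 18, len 5
add 8: [3, 4, 0, 4, 7, 8] sum 26, len 6
add 3: [4, 0, 4, 7, 8, 3] sum 26, len 6
add 0: [4, 0, 4, 7, 8, 3, 0] sum 26, len 7
add 2: [0, 4, 7, 8, 3, 0, 2] sum 24, len 7
add 6: [7, 8, 3, 0, 2, 6] sum 26, len 6
add 3: [8, 3, 0, 2, 6, 3] sum 22, len 6
add 0: [8, 3, 0, 2, 6, 3, 0] sum 22, len 7
add 2: [8, 3, 0, 2, 6, 3, 0, 2] sum 24, len 8
add 9: [3, 0, 2, 6, 3, 0, 2, 9] sum 25, len 8
add 9: [3, 0, 2, 9, 9] sum 23, len 5
add 2: [3, 0, 2, 9, 9, 2] sum 25, len 6
add 2: [0, 2, 9, 9, 2, 2] sum 24, len 6
Longest length seen: 8.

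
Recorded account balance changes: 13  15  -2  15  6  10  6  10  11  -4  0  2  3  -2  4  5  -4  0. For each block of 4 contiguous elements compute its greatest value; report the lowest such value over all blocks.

(13, 15, -2, 15) → max 15
(15, -2, 15, 6) → max 15
(-2, 15, 6, 10) → max 15
(15, 6, 10, 6) → max 15
(6, 10, 6, 10) → max 10
(10, 6, 10, 11) → max 11
(6, 10, 11, -4) → max 11
(10, 11, -4, 0) → max 11
(11, -4, 0, 2) → max 11
(-4, 0, 2, 3) → max 3
(0, 2, 3, -2) → max 3
(2, 3, -2, 4) → max 4
(3, -2, 4, 5) → max 5
(-2, 4, 5, -4) → max 5
(4, 5, -4, 0) → max 5
Lowest of these is 3.

3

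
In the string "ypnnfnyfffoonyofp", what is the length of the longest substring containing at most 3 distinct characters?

8

[y] 1 distinct, len 1
[y, p] 2 distinct, len 2
[y, p, n] 3 distinct, len 3
[y, p, n, n] 3 distinct, len 4
[p, n, n, f] 3 distinct, len 4
[p, n, n, f, n] 3 distinct, len 5
[n, n, f, n, y] 3 distinct, len 5
[n, n, f, n, y, f] 3 distinct, len 6
[n, n, f, n, y, f, f] 3 distinct, len 7
[n, n, f, n, y, f, f, f] 3 distinct, len 8
[y, f, f, f, o] 3 distinct, len 5
[y, f, f, f, o, o] 3 distinct, len 6
[f, f, f, o, o, n] 3 distinct, len 6
[o, o, n, y] 3 distinct, len 4
[o, o, n, y, o] 3 distinct, len 5
[y, o, f] 3 distinct, len 3
[o, f, p] 3 distinct, len 3
Longest length with ≤3 distinct: 8.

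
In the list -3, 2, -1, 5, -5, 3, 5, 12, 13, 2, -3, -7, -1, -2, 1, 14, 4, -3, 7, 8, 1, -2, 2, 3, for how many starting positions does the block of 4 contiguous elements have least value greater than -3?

(-3, 2, -1, 5) → min -3
(2, -1, 5, -5) → min -5
(-1, 5, -5, 3) → min -5
(5, -5, 3, 5) → min -5
(-5, 3, 5, 12) → min -5
(3, 5, 12, 13) → min 3  > -3 ✓
(5, 12, 13, 2) → min 2  > -3 ✓
(12, 13, 2, -3) → min -3
(13, 2, -3, -7) → min -7
(2, -3, -7, -1) → min -7
(-3, -7, -1, -2) → min -7
(-7, -1, -2, 1) → min -7
(-1, -2, 1, 14) → min -2  > -3 ✓
(-2, 1, 14, 4) → min -2  > -3 ✓
(1, 14, 4, -3) → min -3
(14, 4, -3, 7) → min -3
(4, -3, 7, 8) → min -3
(-3, 7, 8, 1) → min -3
(7, 8, 1, -2) → min -2  > -3 ✓
(8, 1, -2, 2) → min -2  > -3 ✓
(1, -2, 2, 3) → min -2  > -3 ✓
7 windows satisfy the condition.

7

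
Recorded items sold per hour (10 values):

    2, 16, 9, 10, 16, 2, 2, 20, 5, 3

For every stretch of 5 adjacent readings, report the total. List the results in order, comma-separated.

(2, 16, 9, 10, 16) → sum 53
(16, 9, 10, 16, 2) → sum 53
(9, 10, 16, 2, 2) → sum 39
(10, 16, 2, 2, 20) → sum 50
(16, 2, 2, 20, 5) → sum 45
(2, 2, 20, 5, 3) → sum 32

53, 53, 39, 50, 45, 32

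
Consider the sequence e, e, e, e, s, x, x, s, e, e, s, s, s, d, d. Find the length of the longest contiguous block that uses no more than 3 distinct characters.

[e] 1 distinct, len 1
[e, e] 1 distinct, len 2
[e, e, e] 1 distinct, len 3
[e, e, e, e] 1 distinct, len 4
[e, e, e, e, s] 2 distinct, len 5
[e, e, e, e, s, x] 3 distinct, len 6
[e, e, e, e, s, x, x] 3 distinct, len 7
[e, e, e, e, s, x, x, s] 3 distinct, len 8
[e, e, e, e, s, x, x, s, e] 3 distinct, len 9
[e, e, e, e, s, x, x, s, e, e] 3 distinct, len 10
[e, e, e, e, s, x, x, s, e, e, s] 3 distinct, len 11
[e, e, e, e, s, x, x, s, e, e, s, s] 3 distinct, len 12
[e, e, e, e, s, x, x, s, e, e, s, s, s] 3 distinct, len 13
[s, e, e, s, s, s, d] 3 distinct, len 7
[s, e, e, s, s, s, d, d] 3 distinct, len 8
Longest length with ≤3 distinct: 13.

13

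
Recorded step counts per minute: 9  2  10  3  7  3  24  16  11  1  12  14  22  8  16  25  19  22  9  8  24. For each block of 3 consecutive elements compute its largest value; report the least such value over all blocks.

9 2 10 → max 10
2 10 3 → max 10
10 3 7 → max 10
3 7 3 → max 7
7 3 24 → max 24
3 24 16 → max 24
24 16 11 → max 24
16 11 1 → max 16
11 1 12 → max 12
1 12 14 → max 14
12 14 22 → max 22
14 22 8 → max 22
22 8 16 → max 22
8 16 25 → max 25
16 25 19 → max 25
25 19 22 → max 25
19 22 9 → max 22
22 9 8 → max 22
9 8 24 → max 24
Least of these is 7.

7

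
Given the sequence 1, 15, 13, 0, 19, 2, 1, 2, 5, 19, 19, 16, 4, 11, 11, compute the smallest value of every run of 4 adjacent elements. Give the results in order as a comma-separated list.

(1, 15, 13, 0) → min 0
(15, 13, 0, 19) → min 0
(13, 0, 19, 2) → min 0
(0, 19, 2, 1) → min 0
(19, 2, 1, 2) → min 1
(2, 1, 2, 5) → min 1
(1, 2, 5, 19) → min 1
(2, 5, 19, 19) → min 2
(5, 19, 19, 16) → min 5
(19, 19, 16, 4) → min 4
(19, 16, 4, 11) → min 4
(16, 4, 11, 11) → min 4

0, 0, 0, 0, 1, 1, 1, 2, 5, 4, 4, 4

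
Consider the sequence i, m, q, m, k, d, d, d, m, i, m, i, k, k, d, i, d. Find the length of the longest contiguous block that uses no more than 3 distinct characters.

7

add i: window [i] (1 distinct), len 1
add m: window [i, m] (2 distinct), len 2
add q: window [i, m, q] (3 distinct), len 3
add m: window [i, m, q, m] (3 distinct), len 4
add k: window [m, q, m, k] (3 distinct), len 4
add d: window [m, k, d] (3 distinct), len 3
add d: window [m, k, d, d] (3 distinct), len 4
add d: window [m, k, d, d, d] (3 distinct), len 5
add m: window [m, k, d, d, d, m] (3 distinct), len 6
add i: window [d, d, d, m, i] (3 distinct), len 5
add m: window [d, d, d, m, i, m] (3 distinct), len 6
add i: window [d, d, d, m, i, m, i] (3 distinct), len 7
add k: window [m, i, m, i, k] (3 distinct), len 5
add k: window [m, i, m, i, k, k] (3 distinct), len 6
add d: window [i, k, k, d] (3 distinct), len 4
add i: window [i, k, k, d, i] (3 distinct), len 5
add d: window [i, k, k, d, i, d] (3 distinct), len 6
Longest length with ≤3 distinct: 7.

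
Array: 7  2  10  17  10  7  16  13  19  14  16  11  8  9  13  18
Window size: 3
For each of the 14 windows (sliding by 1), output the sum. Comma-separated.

19, 29, 37, 34, 33, 36, 48, 46, 49, 41, 35, 28, 30, 40

(7, 2, 10) → sum 19
(2, 10, 17) → sum 29
(10, 17, 10) → sum 37
(17, 10, 7) → sum 34
(10, 7, 16) → sum 33
(7, 16, 13) → sum 36
(16, 13, 19) → sum 48
(13, 19, 14) → sum 46
(19, 14, 16) → sum 49
(14, 16, 11) → sum 41
(16, 11, 8) → sum 35
(11, 8, 9) → sum 28
(8, 9, 13) → sum 30
(9, 13, 18) → sum 40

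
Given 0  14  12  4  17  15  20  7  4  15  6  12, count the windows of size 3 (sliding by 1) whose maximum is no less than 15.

8

[0, 14, 12] → max 14
[14, 12, 4] → max 14
[12, 4, 17] → max 17  ≥ 15 ✓
[4, 17, 15] → max 17  ≥ 15 ✓
[17, 15, 20] → max 20  ≥ 15 ✓
[15, 20, 7] → max 20  ≥ 15 ✓
[20, 7, 4] → max 20  ≥ 15 ✓
[7, 4, 15] → max 15  ≥ 15 ✓
[4, 15, 6] → max 15  ≥ 15 ✓
[15, 6, 12] → max 15  ≥ 15 ✓
8 windows satisfy the condition.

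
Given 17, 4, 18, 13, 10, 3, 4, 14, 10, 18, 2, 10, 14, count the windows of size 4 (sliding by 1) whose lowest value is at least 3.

(17, 4, 18, 13) → min 4  ≥ 3 ✓
(4, 18, 13, 10) → min 4  ≥ 3 ✓
(18, 13, 10, 3) → min 3  ≥ 3 ✓
(13, 10, 3, 4) → min 3  ≥ 3 ✓
(10, 3, 4, 14) → min 3  ≥ 3 ✓
(3, 4, 14, 10) → min 3  ≥ 3 ✓
(4, 14, 10, 18) → min 4  ≥ 3 ✓
(14, 10, 18, 2) → min 2
(10, 18, 2, 10) → min 2
(18, 2, 10, 14) → min 2
7 windows satisfy the condition.

7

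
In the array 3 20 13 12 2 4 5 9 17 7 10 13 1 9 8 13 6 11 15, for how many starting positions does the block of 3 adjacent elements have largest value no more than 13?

3 20 13 → max 20
20 13 12 → max 20
13 12 2 → max 13  ≤ 13 ✓
12 2 4 → max 12  ≤ 13 ✓
2 4 5 → max 5  ≤ 13 ✓
4 5 9 → max 9  ≤ 13 ✓
5 9 17 → max 17
9 17 7 → max 17
17 7 10 → max 17
7 10 13 → max 13  ≤ 13 ✓
10 13 1 → max 13  ≤ 13 ✓
13 1 9 → max 13  ≤ 13 ✓
1 9 8 → max 9  ≤ 13 ✓
9 8 13 → max 13  ≤ 13 ✓
8 13 6 → max 13  ≤ 13 ✓
13 6 11 → max 13  ≤ 13 ✓
6 11 15 → max 15
11 windows satisfy the condition.

11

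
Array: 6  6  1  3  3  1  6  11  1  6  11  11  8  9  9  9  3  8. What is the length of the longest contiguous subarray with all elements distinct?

[6] len 1
[6] len 1
[6, 1] len 2
[6, 1, 3] len 3
[3] len 1
[3, 1] len 2
[3, 1, 6] len 3
[3, 1, 6, 11] len 4
[6, 11, 1] len 3
[11, 1, 6] len 3
[1, 6, 11] len 3
[11] len 1
[11, 8] len 2
[11, 8, 9] len 3
[9] len 1
[9] len 1
[9, 3] len 2
[9, 3, 8] len 3
Longest all-distinct length: 4.

4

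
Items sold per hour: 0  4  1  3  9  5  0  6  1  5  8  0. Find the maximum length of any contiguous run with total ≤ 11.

4

add 0: [0] sum 0, len 1
add 4: [0, 4] sum 4, len 2
add 1: [0, 4, 1] sum 5, len 3
add 3: [0, 4, 1, 3] sum 8, len 4
add 9: [9] sum 9, len 1
add 5: [5] sum 5, len 1
add 0: [5, 0] sum 5, len 2
add 6: [5, 0, 6] sum 11, len 3
add 1: [0, 6, 1] sum 7, len 3
add 5: [1, 5] sum 6, len 2
add 8: [8] sum 8, len 1
add 0: [8, 0] sum 8, len 2
Longest length seen: 4.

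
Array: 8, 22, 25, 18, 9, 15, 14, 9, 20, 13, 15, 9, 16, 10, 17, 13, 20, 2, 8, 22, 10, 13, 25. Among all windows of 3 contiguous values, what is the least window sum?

30

[8, 22, 25] → sum 55
[22, 25, 18] → sum 65
[25, 18, 9] → sum 52
[18, 9, 15] → sum 42
[9, 15, 14] → sum 38
[15, 14, 9] → sum 38
[14, 9, 20] → sum 43
[9, 20, 13] → sum 42
[20, 13, 15] → sum 48
[13, 15, 9] → sum 37
[15, 9, 16] → sum 40
[9, 16, 10] → sum 35
[16, 10, 17] → sum 43
[10, 17, 13] → sum 40
[17, 13, 20] → sum 50
[13, 20, 2] → sum 35
[20, 2, 8] → sum 30
[2, 8, 22] → sum 32
[8, 22, 10] → sum 40
[22, 10, 13] → sum 45
[10, 13, 25] → sum 48
Least of these is 30.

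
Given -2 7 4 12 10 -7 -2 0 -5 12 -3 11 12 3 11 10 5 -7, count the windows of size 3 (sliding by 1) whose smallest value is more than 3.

-2 7 4 → min -2
7 4 12 → min 4  > 3 ✓
4 12 10 → min 4  > 3 ✓
12 10 -7 → min -7
10 -7 -2 → min -7
-7 -2 0 → min -7
-2 0 -5 → min -5
0 -5 12 → min -5
-5 12 -3 → min -5
12 -3 11 → min -3
-3 11 12 → min -3
11 12 3 → min 3
12 3 11 → min 3
3 11 10 → min 3
11 10 5 → min 5  > 3 ✓
10 5 -7 → min -7
3 windows satisfy the condition.

3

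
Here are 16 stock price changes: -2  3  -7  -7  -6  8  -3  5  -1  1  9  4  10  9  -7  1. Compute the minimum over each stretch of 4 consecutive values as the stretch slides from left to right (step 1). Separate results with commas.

[-2, 3, -7, -7] → min -7
[3, -7, -7, -6] → min -7
[-7, -7, -6, 8] → min -7
[-7, -6, 8, -3] → min -7
[-6, 8, -3, 5] → min -6
[8, -3, 5, -1] → min -3
[-3, 5, -1, 1] → min -3
[5, -1, 1, 9] → min -1
[-1, 1, 9, 4] → min -1
[1, 9, 4, 10] → min 1
[9, 4, 10, 9] → min 4
[4, 10, 9, -7] → min -7
[10, 9, -7, 1] → min -7

-7, -7, -7, -7, -6, -3, -3, -1, -1, 1, 4, -7, -7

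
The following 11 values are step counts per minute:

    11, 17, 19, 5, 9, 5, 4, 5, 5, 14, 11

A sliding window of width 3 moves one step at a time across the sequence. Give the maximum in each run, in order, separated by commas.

[11, 17, 19] → max 19
[17, 19, 5] → max 19
[19, 5, 9] → max 19
[5, 9, 5] → max 9
[9, 5, 4] → max 9
[5, 4, 5] → max 5
[4, 5, 5] → max 5
[5, 5, 14] → max 14
[5, 14, 11] → max 14

19, 19, 19, 9, 9, 5, 5, 14, 14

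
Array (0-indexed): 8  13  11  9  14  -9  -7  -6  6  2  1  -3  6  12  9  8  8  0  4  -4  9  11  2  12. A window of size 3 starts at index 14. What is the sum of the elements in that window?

Elements at indices 14..16: 9, 8, 8
sum(9, 8, 8) = 25

25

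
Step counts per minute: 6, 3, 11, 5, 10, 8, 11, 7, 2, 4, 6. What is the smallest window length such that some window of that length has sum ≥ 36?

4

add 6: running sum 6 < 36
add 3: running sum 9 < 36
add 11: running sum 20 < 36
add 5: running sum 25 < 36
add 10: running sum 35 < 36
add 8: shortest ending here [3, 11, 5, 10, 8] sum 37, len 5
add 11: shortest ending here [11, 5, 10, 8, 11] sum 45, len 5
add 7: shortest ending here [10, 8, 11, 7] sum 36, len 4
add 2: shortest ending here [10, 8, 11, 7, 2] sum 38, len 5
add 4: shortest ending here [10, 8, 11, 7, 2, 4] sum 42, len 6
add 6: shortest ending here [8, 11, 7, 2, 4, 6] sum 38, len 6
Shortest qualifying length: 4.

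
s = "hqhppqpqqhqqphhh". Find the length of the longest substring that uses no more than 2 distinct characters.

6

[h] 1 distinct, len 1
[h, q] 2 distinct, len 2
[h, q, h] 2 distinct, len 3
[h, p] 2 distinct, len 2
[h, p, p] 2 distinct, len 3
[p, p, q] 2 distinct, len 3
[p, p, q, p] 2 distinct, len 4
[p, p, q, p, q] 2 distinct, len 5
[p, p, q, p, q, q] 2 distinct, len 6
[q, q, h] 2 distinct, len 3
[q, q, h, q] 2 distinct, len 4
[q, q, h, q, q] 2 distinct, len 5
[q, q, p] 2 distinct, len 3
[p, h] 2 distinct, len 2
[p, h, h] 2 distinct, len 3
[p, h, h, h] 2 distinct, len 4
Longest length with ≤2 distinct: 6.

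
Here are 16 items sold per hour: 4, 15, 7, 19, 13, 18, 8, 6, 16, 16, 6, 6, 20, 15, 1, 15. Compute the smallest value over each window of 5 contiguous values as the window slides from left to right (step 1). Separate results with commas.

4, 7, 7, 6, 6, 6, 6, 6, 6, 6, 1, 1

[4, 15, 7, 19, 13] → min 4
[15, 7, 19, 13, 18] → min 7
[7, 19, 13, 18, 8] → min 7
[19, 13, 18, 8, 6] → min 6
[13, 18, 8, 6, 16] → min 6
[18, 8, 6, 16, 16] → min 6
[8, 6, 16, 16, 6] → min 6
[6, 16, 16, 6, 6] → min 6
[16, 16, 6, 6, 20] → min 6
[16, 6, 6, 20, 15] → min 6
[6, 6, 20, 15, 1] → min 1
[6, 20, 15, 1, 15] → min 1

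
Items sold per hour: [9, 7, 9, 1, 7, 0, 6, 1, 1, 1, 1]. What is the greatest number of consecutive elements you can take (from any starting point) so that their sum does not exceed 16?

[9] sum 9 len 1
[9, 7] sum 16 len 2
[7, 9] sum 16 len 2
[9, 1] sum 10 len 2
[1, 7] sum 8 len 2
[1, 7, 0] sum 8 len 3
[1, 7, 0, 6] sum 14 len 4
[1, 7, 0, 6, 1] sum 15 len 5
[1, 7, 0, 6, 1, 1] sum 16 len 6
[7, 0, 6, 1, 1, 1] sum 16 len 6
[0, 6, 1, 1, 1, 1] sum 10 len 6
Longest length seen: 6.

6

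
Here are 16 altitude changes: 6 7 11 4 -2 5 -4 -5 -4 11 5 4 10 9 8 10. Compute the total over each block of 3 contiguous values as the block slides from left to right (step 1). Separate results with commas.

6 7 11 → sum 24
7 11 4 → sum 22
11 4 -2 → sum 13
4 -2 5 → sum 7
-2 5 -4 → sum -1
5 -4 -5 → sum -4
-4 -5 -4 → sum -13
-5 -4 11 → sum 2
-4 11 5 → sum 12
11 5 4 → sum 20
5 4 10 → sum 19
4 10 9 → sum 23
10 9 8 → sum 27
9 8 10 → sum 27

24, 22, 13, 7, -1, -4, -13, 2, 12, 20, 19, 23, 27, 27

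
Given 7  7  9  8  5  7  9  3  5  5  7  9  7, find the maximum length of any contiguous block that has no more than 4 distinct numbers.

add 7: window [7] (1 distinct), len 1
add 7: window [7, 7] (1 distinct), len 2
add 9: window [7, 7, 9] (2 distinct), len 3
add 8: window [7, 7, 9, 8] (3 distinct), len 4
add 5: window [7, 7, 9, 8, 5] (4 distinct), len 5
add 7: window [7, 7, 9, 8, 5, 7] (4 distinct), len 6
add 9: window [7, 7, 9, 8, 5, 7, 9] (4 distinct), len 7
add 3: window [5, 7, 9, 3] (4 distinct), len 4
add 5: window [5, 7, 9, 3, 5] (4 distinct), len 5
add 5: window [5, 7, 9, 3, 5, 5] (4 distinct), len 6
add 7: window [5, 7, 9, 3, 5, 5, 7] (4 distinct), len 7
add 9: window [5, 7, 9, 3, 5, 5, 7, 9] (4 distinct), len 8
add 7: window [5, 7, 9, 3, 5, 5, 7, 9, 7] (4 distinct), len 9
Longest length with ≤4 distinct: 9.

9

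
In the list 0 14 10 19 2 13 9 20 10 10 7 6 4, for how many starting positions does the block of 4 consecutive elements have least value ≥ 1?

9

0 14 10 19 → min 0
14 10 19 2 → min 2  ≥ 1 ✓
10 19 2 13 → min 2  ≥ 1 ✓
19 2 13 9 → min 2  ≥ 1 ✓
2 13 9 20 → min 2  ≥ 1 ✓
13 9 20 10 → min 9  ≥ 1 ✓
9 20 10 10 → min 9  ≥ 1 ✓
20 10 10 7 → min 7  ≥ 1 ✓
10 10 7 6 → min 6  ≥ 1 ✓
10 7 6 4 → min 4  ≥ 1 ✓
9 windows satisfy the condition.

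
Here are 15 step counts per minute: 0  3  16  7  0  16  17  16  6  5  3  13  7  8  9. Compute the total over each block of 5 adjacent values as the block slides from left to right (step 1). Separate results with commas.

(0, 3, 16, 7, 0) → sum 26
(3, 16, 7, 0, 16) → sum 42
(16, 7, 0, 16, 17) → sum 56
(7, 0, 16, 17, 16) → sum 56
(0, 16, 17, 16, 6) → sum 55
(16, 17, 16, 6, 5) → sum 60
(17, 16, 6, 5, 3) → sum 47
(16, 6, 5, 3, 13) → sum 43
(6, 5, 3, 13, 7) → sum 34
(5, 3, 13, 7, 8) → sum 36
(3, 13, 7, 8, 9) → sum 40

26, 42, 56, 56, 55, 60, 47, 43, 34, 36, 40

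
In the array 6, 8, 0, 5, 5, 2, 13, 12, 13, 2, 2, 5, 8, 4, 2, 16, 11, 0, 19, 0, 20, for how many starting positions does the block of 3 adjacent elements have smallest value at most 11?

18

[6, 8, 0] → min 0  ≤ 11 ✓
[8, 0, 5] → min 0  ≤ 11 ✓
[0, 5, 5] → min 0  ≤ 11 ✓
[5, 5, 2] → min 2  ≤ 11 ✓
[5, 2, 13] → min 2  ≤ 11 ✓
[2, 13, 12] → min 2  ≤ 11 ✓
[13, 12, 13] → min 12
[12, 13, 2] → min 2  ≤ 11 ✓
[13, 2, 2] → min 2  ≤ 11 ✓
[2, 2, 5] → min 2  ≤ 11 ✓
[2, 5, 8] → min 2  ≤ 11 ✓
[5, 8, 4] → min 4  ≤ 11 ✓
[8, 4, 2] → min 2  ≤ 11 ✓
[4, 2, 16] → min 2  ≤ 11 ✓
[2, 16, 11] → min 2  ≤ 11 ✓
[16, 11, 0] → min 0  ≤ 11 ✓
[11, 0, 19] → min 0  ≤ 11 ✓
[0, 19, 0] → min 0  ≤ 11 ✓
[19, 0, 20] → min 0  ≤ 11 ✓
18 windows satisfy the condition.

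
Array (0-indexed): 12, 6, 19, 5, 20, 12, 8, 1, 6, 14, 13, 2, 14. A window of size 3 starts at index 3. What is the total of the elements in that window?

37

Elements at indices 3..5: 5, 20, 12
sum(5, 20, 12) = 37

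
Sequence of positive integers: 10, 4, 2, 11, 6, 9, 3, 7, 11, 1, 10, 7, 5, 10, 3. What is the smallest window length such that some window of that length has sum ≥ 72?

11

Extend right; whenever the sum reaches 72, record the length and shrink from the left:
add 10: running sum 10 < 72
add 4: running sum 14 < 72
add 2: running sum 16 < 72
add 11: running sum 27 < 72
add 6: running sum 33 < 72
add 9: running sum 42 < 72
add 3: running sum 45 < 72
add 7: running sum 52 < 72
add 11: running sum 63 < 72
add 1: running sum 64 < 72
add 10: shortest ending here [10, 4, 2, 11, 6, 9, 3, 7, 11, 1, 10] sum 74, len 11
add 7: shortest ending here [10, 4, 2, 11, 6, 9, 3, 7, 11, 1, 10, 7] sum 81, len 12
add 5: shortest ending here [2, 11, 6, 9, 3, 7, 11, 1, 10, 7, 5] sum 72, len 11
add 10: shortest ending here [11, 6, 9, 3, 7, 11, 1, 10, 7, 5, 10] sum 80, len 11
add 3: shortest ending here [6, 9, 3, 7, 11, 1, 10, 7, 5, 10, 3] sum 72, len 11
Shortest qualifying length: 11.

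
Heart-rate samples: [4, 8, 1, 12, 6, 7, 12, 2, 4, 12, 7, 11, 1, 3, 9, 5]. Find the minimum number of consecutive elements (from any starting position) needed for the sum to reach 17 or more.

Extend right; whenever the sum reaches 17, record the length and shrink from the left:
add 4: running sum 4 < 17
add 8: running sum 12 < 17
add 1: running sum 13 < 17
end 3: [8, 1, 12] sum 21, len 3
end 4: [12, 6] sum 18, len 2
end 5: [12, 6, 7] sum 25, len 3
end 6: [7, 12] sum 19, len 2
end 7: [7, 12, 2] sum 21, len 3
end 8: [12, 2, 4] sum 18, len 3
end 9: [2, 4, 12] sum 18, len 3
end 10: [12, 7] sum 19, len 2
end 11: [7, 11] sum 18, len 2
end 12: [7, 11, 1] sum 19, len 3
end 13: [7, 11, 1, 3] sum 22, len 4
end 14: [11, 1, 3, 9] sum 24, len 4
end 15: [3, 9, 5] sum 17, len 3
Shortest qualifying length: 2.

2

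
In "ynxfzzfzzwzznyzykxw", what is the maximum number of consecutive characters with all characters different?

5

add y: [y] len 1
add n: [y, n] len 2
add x: [y, n, x] len 3
add f: [y, n, x, f] len 4
add z: [y, n, x, f, z] len 5
add z (repeat z, move left end past it): [z] len 1
add f: [z, f] len 2
add z (repeat z, move left end past it): [f, z] len 2
add z (repeat z, move left end past it): [z] len 1
add w: [z, w] len 2
add z (repeat z, move left end past it): [w, z] len 2
add z (repeat z, move left end past it): [z] len 1
add n: [z, n] len 2
add y: [z, n, y] len 3
add z (repeat z, move left end past it): [n, y, z] len 3
add y (repeat y, move left end past it): [z, y] len 2
add k: [z, y, k] len 3
add x: [z, y, k, x] len 4
add w: [z, y, k, x, w] len 5
Longest all-distinct length: 5.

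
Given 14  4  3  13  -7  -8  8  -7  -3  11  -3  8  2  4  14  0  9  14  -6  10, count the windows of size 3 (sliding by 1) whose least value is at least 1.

4

14 4 3 → min 3  ≥ 1 ✓
4 3 13 → min 3  ≥ 1 ✓
3 13 -7 → min -7
13 -7 -8 → min -8
-7 -8 8 → min -8
-8 8 -7 → min -8
8 -7 -3 → min -7
-7 -3 11 → min -7
-3 11 -3 → min -3
11 -3 8 → min -3
-3 8 2 → min -3
8 2 4 → min 2  ≥ 1 ✓
2 4 14 → min 2  ≥ 1 ✓
4 14 0 → min 0
14 0 9 → min 0
0 9 14 → min 0
9 14 -6 → min -6
14 -6 10 → min -6
4 windows satisfy the condition.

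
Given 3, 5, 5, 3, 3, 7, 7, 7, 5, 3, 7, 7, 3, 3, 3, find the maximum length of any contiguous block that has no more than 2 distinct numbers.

6

Extend right; when distinct count exceeds 2, shrink from the left:
add 3: window [3] (1 distinct), len 1
add 5: window [3, 5] (2 distinct), len 2
add 5: window [3, 5, 5] (2 distinct), len 3
add 3: window [3, 5, 5, 3] (2 distinct), len 4
add 3: window [3, 5, 5, 3, 3] (2 distinct), len 5
add 7: window [3, 3, 7] (2 distinct), len 3
add 7: window [3, 3, 7, 7] (2 distinct), len 4
add 7: window [3, 3, 7, 7, 7] (2 distinct), len 5
add 5: window [7, 7, 7, 5] (2 distinct), len 4
add 3: window [5, 3] (2 distinct), len 2
add 7: window [3, 7] (2 distinct), len 2
add 7: window [3, 7, 7] (2 distinct), len 3
add 3: window [3, 7, 7, 3] (2 distinct), len 4
add 3: window [3, 7, 7, 3, 3] (2 distinct), len 5
add 3: window [3, 7, 7, 3, 3, 3] (2 distinct), len 6
Longest length with ≤2 distinct: 6.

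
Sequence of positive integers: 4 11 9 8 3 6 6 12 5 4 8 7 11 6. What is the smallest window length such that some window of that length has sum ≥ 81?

add 4: running sum 4 < 81
add 11: running sum 15 < 81
add 9: running sum 24 < 81
add 8: running sum 32 < 81
add 3: running sum 35 < 81
add 6: running sum 41 < 81
add 6: running sum 47 < 81
add 12: running sum 59 < 81
add 5: running sum 64 < 81
add 4: running sum 68 < 81
add 8: running sum 76 < 81
add 7: shortest ending here [4, 11, 9, 8, 3, 6, 6, 12, 5, 4, 8, 7] sum 83, len 12
add 11: shortest ending here [11, 9, 8, 3, 6, 6, 12, 5, 4, 8, 7, 11] sum 90, len 12
add 6: shortest ending here [9, 8, 3, 6, 6, 12, 5, 4, 8, 7, 11, 6] sum 85, len 12
Shortest qualifying length: 12.

12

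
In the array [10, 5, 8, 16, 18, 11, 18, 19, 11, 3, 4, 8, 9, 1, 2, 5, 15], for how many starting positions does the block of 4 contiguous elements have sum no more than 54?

[10, 5, 8, 16] → sum 39  ≤ 54 ✓
[5, 8, 16, 18] → sum 47  ≤ 54 ✓
[8, 16, 18, 11] → sum 53  ≤ 54 ✓
[16, 18, 11, 18] → sum 63
[18, 11, 18, 19] → sum 66
[11, 18, 19, 11] → sum 59
[18, 19, 11, 3] → sum 51  ≤ 54 ✓
[19, 11, 3, 4] → sum 37  ≤ 54 ✓
[11, 3, 4, 8] → sum 26  ≤ 54 ✓
[3, 4, 8, 9] → sum 24  ≤ 54 ✓
[4, 8, 9, 1] → sum 22  ≤ 54 ✓
[8, 9, 1, 2] → sum 20  ≤ 54 ✓
[9, 1, 2, 5] → sum 17  ≤ 54 ✓
[1, 2, 5, 15] → sum 23  ≤ 54 ✓
11 windows satisfy the condition.

11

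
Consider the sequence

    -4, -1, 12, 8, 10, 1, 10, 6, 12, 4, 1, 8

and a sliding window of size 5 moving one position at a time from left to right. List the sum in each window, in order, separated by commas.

[-4, -1, 12, 8, 10] → sum 25
[-1, 12, 8, 10, 1] → sum 30
[12, 8, 10, 1, 10] → sum 41
[8, 10, 1, 10, 6] → sum 35
[10, 1, 10, 6, 12] → sum 39
[1, 10, 6, 12, 4] → sum 33
[10, 6, 12, 4, 1] → sum 33
[6, 12, 4, 1, 8] → sum 31

25, 30, 41, 35, 39, 33, 33, 31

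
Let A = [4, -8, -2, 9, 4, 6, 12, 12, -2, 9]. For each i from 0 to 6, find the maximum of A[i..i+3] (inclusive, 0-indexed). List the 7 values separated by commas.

Sliding a size-4 window across the 10 values:
(4, -8, -2, 9) → max 9
(-8, -2, 9, 4) → max 9
(-2, 9, 4, 6) → max 9
(9, 4, 6, 12) → max 12
(4, 6, 12, 12) → max 12
(6, 12, 12, -2) → max 12
(12, 12, -2, 9) → max 12

9, 9, 9, 12, 12, 12, 12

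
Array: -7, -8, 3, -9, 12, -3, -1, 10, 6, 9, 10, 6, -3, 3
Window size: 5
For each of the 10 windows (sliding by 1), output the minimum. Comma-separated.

-9, -9, -9, -9, -3, -3, -1, 6, -3, -3

-7 -8 3 -9 12 → min -9
-8 3 -9 12 -3 → min -9
3 -9 12 -3 -1 → min -9
-9 12 -3 -1 10 → min -9
12 -3 -1 10 6 → min -3
-3 -1 10 6 9 → min -3
-1 10 6 9 10 → min -1
10 6 9 10 6 → min 6
6 9 10 6 -3 → min -3
9 10 6 -3 3 → min -3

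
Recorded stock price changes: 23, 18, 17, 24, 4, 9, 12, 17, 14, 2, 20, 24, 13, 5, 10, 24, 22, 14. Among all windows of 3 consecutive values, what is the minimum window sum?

(23, 18, 17) → sum 58
(18, 17, 24) → sum 59
(17, 24, 4) → sum 45
(24, 4, 9) → sum 37
(4, 9, 12) → sum 25
(9, 12, 17) → sum 38
(12, 17, 14) → sum 43
(17, 14, 2) → sum 33
(14, 2, 20) → sum 36
(2, 20, 24) → sum 46
(20, 24, 13) → sum 57
(24, 13, 5) → sum 42
(13, 5, 10) → sum 28
(5, 10, 24) → sum 39
(10, 24, 22) → sum 56
(24, 22, 14) → sum 60
Minimum of these is 25.

25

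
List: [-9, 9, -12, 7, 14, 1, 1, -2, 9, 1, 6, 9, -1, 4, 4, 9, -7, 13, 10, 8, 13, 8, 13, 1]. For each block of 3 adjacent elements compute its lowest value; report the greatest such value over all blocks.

8

Window mins for each of the 22 positions:
-9 9 -12 → min -12
9 -12 7 → min -12
-12 7 14 → min -12
7 14 1 → min 1
14 1 1 → min 1
1 1 -2 → min -2
1 -2 9 → min -2
-2 9 1 → min -2
9 1 6 → min 1
1 6 9 → min 1
6 9 -1 → min -1
9 -1 4 → min -1
-1 4 4 → min -1
4 4 9 → min 4
4 9 -7 → min -7
9 -7 13 → min -7
-7 13 10 → min -7
13 10 8 → min 8
10 8 13 → min 8
8 13 8 → min 8
13 8 13 → min 8
8 13 1 → min 1
Greatest of these is 8.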